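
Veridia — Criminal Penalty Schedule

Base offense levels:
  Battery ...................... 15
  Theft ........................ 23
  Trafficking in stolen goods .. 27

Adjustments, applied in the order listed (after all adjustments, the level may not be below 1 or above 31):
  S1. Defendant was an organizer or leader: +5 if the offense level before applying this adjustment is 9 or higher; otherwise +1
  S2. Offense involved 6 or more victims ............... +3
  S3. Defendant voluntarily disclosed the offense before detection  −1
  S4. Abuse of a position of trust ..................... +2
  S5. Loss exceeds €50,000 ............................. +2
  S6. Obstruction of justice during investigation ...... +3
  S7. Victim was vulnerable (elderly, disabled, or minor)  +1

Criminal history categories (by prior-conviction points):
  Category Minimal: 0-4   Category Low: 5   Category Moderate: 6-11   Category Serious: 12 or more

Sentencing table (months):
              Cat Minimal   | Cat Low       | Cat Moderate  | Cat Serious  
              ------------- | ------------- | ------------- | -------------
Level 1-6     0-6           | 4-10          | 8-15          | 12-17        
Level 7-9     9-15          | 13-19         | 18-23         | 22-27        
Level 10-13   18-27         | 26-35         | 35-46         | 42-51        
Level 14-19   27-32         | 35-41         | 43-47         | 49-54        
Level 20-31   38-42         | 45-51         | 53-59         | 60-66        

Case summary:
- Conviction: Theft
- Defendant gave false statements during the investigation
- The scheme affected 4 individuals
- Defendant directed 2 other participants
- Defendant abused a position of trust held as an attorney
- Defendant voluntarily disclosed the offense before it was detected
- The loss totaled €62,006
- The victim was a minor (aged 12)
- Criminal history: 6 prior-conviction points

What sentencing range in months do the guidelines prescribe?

53-59 months

Base offense level for theft: 23.
S1 applies (level before this adjustment is 23 ≥ 9, so +5): 23 + 5 = 28.
S2 does not apply.
S3 applies: 28 − 1 = 27.
S4 applies: 27 + 2 = 29.
S5 applies: 29 + 2 = 31.
S6 applies: 31 + 3 = 34.
S7 applies: 34 + 1 = 35.
Level 35 exceeds the maximum of 31; capped at 31.
Final offense level: 31.
Criminal history: 6 prior points → Category Moderate (6-11).
Level 31 falls in the 20-31 band.
Grid: Level 20-31 × Category Moderate = 53-59 months.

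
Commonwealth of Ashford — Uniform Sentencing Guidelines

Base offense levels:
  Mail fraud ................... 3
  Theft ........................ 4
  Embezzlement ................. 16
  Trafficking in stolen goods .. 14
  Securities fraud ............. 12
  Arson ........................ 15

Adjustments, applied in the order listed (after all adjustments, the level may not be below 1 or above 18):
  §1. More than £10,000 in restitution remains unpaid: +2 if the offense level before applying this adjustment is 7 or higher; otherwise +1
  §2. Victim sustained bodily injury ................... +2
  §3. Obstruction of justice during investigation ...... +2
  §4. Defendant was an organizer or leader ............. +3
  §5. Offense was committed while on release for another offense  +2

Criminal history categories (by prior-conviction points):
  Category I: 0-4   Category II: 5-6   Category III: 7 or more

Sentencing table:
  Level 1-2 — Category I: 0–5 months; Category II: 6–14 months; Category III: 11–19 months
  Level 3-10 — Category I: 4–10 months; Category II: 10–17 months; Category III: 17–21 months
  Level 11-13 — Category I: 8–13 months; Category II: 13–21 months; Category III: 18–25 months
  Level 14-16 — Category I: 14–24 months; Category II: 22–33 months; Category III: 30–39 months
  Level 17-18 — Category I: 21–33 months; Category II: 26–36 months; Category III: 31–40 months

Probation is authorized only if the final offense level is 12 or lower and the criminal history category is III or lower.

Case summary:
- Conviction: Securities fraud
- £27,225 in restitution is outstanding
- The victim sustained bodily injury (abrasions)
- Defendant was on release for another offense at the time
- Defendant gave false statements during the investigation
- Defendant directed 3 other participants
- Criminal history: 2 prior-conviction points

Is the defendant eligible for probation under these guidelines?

Base offense level for securities fraud: 12.
§1 applies (level before this adjustment is 12 ≥ 7, so +2): 12 + 2 = 14.
§2 applies: 14 + 2 = 16.
§3 applies: 16 + 2 = 18.
§4 applies: 18 + 3 = 21.
§5 applies: 21 + 2 = 23.
Level 23 exceeds the maximum of 18; capped at 18.
Final offense level: 18.
Criminal history: 2 prior points → Category I (0-4).
Level 18 falls in the 17-18 band.
Grid: Level 17-18 × Category I = 21-33 months.
Probation check: level 18 > 12 and category I ≤ III → not eligible.

No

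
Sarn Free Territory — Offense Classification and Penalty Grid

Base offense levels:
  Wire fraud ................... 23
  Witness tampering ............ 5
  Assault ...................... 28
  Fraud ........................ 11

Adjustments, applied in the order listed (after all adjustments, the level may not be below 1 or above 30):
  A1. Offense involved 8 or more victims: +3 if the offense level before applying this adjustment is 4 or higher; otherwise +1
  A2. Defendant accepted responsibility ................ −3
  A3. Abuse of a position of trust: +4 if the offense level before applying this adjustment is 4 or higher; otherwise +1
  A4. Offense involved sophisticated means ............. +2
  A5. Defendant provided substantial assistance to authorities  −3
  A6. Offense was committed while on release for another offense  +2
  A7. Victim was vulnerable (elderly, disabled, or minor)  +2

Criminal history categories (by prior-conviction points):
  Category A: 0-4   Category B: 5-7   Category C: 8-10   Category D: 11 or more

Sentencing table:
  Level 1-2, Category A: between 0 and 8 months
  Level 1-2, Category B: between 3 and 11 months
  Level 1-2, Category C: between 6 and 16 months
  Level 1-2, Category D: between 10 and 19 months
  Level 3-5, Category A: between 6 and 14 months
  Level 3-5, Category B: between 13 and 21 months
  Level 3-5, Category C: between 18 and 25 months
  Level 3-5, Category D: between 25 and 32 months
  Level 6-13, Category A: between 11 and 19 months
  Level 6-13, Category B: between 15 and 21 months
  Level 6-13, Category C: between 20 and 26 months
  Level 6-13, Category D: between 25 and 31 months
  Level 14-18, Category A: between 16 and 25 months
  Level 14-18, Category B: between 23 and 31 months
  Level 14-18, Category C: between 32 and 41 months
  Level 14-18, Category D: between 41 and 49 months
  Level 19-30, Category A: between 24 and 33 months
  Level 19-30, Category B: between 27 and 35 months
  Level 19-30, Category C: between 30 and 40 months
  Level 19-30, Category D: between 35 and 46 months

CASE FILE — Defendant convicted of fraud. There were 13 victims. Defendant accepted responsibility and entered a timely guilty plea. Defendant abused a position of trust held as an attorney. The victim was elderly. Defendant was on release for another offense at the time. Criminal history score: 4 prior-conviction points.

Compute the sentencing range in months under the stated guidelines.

Base offense level for fraud: 11.
A1 applies (level before this adjustment is 11 ≥ 4, so +3): 11 + 3 = 14.
A2 applies: 14 − 3 = 11.
A3 applies (level before this adjustment is 11 ≥ 4, so +4): 11 + 4 = 15.
A4 does not apply.
A6 applies: 15 + 2 = 17.
A7 applies: 17 + 2 = 19.
Final offense level: 19.
Criminal history: 4 prior points → Category A (0-4).
Level 19 falls in the 19-30 band.
Grid: Level 19-30 × Category A = 24-33 months.

24-33 months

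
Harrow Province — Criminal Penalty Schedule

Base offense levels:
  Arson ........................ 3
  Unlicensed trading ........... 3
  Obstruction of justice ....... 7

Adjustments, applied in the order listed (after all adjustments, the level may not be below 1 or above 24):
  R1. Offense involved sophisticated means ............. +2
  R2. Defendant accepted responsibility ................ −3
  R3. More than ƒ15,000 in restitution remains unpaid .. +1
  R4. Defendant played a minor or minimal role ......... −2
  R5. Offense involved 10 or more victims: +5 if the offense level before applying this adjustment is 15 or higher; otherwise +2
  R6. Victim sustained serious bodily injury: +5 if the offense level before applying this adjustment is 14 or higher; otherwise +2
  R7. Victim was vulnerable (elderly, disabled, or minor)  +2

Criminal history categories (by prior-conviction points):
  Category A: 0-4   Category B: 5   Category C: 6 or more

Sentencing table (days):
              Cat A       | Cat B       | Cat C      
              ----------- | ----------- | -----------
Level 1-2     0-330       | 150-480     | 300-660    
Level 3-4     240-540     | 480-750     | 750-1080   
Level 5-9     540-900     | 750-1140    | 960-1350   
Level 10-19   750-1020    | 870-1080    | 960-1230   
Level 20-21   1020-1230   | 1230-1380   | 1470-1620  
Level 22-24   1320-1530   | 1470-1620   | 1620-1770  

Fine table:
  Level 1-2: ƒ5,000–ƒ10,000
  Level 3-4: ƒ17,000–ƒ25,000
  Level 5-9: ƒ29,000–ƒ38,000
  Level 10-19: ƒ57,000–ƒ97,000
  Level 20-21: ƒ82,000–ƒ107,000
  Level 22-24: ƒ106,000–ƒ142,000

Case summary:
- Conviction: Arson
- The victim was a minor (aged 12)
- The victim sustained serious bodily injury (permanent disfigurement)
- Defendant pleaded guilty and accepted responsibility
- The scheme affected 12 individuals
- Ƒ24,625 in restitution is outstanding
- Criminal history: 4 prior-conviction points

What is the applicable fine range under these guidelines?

ƒ29,000–ƒ38,000

Base offense level for arson: 3.
R2 applies: 3 − 3 = 0.
R3 applies: 0 + 1 = 1.
R5 applies (level before this adjustment is 1 < 15, so +2): 1 + 2 = 3.
R6 applies (level before this adjustment is 3 < 14, so +2): 3 + 2 = 5.
R7 applies: 5 + 2 = 7.
Final offense level: 7.
Level 7 falls in the 5-9 band.
Fine table: Level 5-9 → ƒ29,000–ƒ38,000.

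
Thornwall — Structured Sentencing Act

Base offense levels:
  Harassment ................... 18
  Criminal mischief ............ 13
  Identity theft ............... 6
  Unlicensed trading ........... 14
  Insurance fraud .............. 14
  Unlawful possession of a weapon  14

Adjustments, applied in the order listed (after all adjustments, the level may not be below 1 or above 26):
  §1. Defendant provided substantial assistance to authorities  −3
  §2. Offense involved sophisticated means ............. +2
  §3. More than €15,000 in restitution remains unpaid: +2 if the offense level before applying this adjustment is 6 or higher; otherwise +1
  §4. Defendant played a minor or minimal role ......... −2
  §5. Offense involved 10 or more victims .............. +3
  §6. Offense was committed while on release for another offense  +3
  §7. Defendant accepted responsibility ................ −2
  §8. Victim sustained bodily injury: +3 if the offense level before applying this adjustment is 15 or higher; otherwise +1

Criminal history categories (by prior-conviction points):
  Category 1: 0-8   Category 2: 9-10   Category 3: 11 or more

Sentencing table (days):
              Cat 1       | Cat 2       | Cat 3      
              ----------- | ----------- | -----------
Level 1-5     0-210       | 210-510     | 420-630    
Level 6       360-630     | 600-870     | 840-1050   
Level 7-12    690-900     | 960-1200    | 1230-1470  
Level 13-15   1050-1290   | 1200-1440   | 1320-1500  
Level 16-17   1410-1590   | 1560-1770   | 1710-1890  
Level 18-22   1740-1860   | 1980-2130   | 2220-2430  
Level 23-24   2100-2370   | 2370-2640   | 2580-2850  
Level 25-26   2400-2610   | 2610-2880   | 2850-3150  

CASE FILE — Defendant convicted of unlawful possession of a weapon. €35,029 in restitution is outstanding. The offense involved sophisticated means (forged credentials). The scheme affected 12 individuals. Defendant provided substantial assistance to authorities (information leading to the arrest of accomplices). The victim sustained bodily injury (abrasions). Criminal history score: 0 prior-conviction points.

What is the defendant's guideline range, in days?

Base offense level for unlawful possession of a weapon: 14.
§1 applies: 14 − 3 = 11.
§2 applies: 11 + 2 = 13.
§3 applies (level before this adjustment is 13 ≥ 6, so +2): 13 + 2 = 15.
§5 applies: 15 + 3 = 18.
§8 applies (level before this adjustment is 18 ≥ 15, so +3): 18 + 3 = 21.
Final offense level: 21.
Criminal history: 0 prior points → Category 1 (0-8).
Level 21 falls in the 18-22 band.
Grid: Level 18-22 × Category 1 = 1740-1860 days.

1740-1860 days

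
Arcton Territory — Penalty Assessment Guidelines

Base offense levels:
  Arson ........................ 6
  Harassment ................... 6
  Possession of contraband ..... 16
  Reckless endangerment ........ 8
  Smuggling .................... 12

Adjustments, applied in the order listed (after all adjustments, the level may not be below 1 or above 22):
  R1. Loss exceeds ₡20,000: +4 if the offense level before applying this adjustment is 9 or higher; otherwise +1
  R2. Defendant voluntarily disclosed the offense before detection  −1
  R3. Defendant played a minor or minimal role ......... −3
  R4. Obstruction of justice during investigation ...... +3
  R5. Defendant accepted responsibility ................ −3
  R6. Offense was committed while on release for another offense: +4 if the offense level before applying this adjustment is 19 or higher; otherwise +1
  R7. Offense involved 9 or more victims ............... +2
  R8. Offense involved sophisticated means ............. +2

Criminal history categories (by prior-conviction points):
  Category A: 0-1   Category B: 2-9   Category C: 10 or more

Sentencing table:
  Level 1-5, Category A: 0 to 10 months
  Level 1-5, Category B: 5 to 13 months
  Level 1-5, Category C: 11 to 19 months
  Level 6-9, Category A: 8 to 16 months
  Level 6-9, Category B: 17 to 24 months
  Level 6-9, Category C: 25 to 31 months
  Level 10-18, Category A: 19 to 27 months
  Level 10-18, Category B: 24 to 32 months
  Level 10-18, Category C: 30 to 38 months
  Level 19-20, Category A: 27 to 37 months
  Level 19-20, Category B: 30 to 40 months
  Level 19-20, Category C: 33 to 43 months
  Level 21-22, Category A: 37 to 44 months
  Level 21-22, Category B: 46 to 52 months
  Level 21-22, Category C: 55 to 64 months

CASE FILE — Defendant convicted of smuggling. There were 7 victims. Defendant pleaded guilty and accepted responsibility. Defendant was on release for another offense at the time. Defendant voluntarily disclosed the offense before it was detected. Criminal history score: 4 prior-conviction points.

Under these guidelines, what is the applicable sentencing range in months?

Base offense level for smuggling: 12.
R1 does not apply.
R2 applies: 12 − 1 = 11.
R3 does not apply.
R4 does not apply.
R5 applies: 11 − 3 = 8.
R6 applies (level before this adjustment is 8 < 19, so +1): 8 + 1 = 9.
R7 does not apply.
Final offense level: 9.
Criminal history: 4 prior points → Category B (2-9).
Level 9 falls in the 6-9 band.
Grid: Level 6-9 × Category B = 17-24 months.

17-24 months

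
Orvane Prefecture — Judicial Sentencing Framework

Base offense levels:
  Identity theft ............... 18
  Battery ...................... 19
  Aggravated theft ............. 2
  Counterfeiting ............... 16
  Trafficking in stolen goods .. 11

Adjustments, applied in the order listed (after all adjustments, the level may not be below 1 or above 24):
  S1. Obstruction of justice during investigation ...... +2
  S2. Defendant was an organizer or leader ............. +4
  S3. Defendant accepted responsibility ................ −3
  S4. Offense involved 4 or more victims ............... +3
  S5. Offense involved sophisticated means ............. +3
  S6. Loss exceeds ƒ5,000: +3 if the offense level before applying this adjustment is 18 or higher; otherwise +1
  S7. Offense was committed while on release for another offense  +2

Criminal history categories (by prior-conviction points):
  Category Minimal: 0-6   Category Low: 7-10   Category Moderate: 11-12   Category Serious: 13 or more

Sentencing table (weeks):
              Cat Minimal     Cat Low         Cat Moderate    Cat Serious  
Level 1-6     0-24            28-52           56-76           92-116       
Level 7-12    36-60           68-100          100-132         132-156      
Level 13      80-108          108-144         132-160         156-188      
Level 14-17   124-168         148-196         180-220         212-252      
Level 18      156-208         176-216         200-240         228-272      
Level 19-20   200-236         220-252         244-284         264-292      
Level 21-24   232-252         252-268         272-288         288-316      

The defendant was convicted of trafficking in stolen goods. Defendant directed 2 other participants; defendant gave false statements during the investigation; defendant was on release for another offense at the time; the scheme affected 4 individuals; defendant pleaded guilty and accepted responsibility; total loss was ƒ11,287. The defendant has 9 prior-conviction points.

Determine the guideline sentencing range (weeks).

Base offense level for trafficking in stolen goods: 11.
S1 applies: 11 + 2 = 13.
S2 applies: 13 + 4 = 17.
S3 applies: 17 − 3 = 14.
S4 applies: 14 + 3 = 17.
S6 applies (level before this adjustment is 17 < 18, so +1): 17 + 1 = 18.
S7 applies: 18 + 2 = 20.
Final offense level: 20.
Criminal history: 9 prior points → Category Low (7-10).
Level 20 falls in the 19-20 band.
Grid: Level 19-20 × Category Low = 220-252 weeks.

220-252 weeks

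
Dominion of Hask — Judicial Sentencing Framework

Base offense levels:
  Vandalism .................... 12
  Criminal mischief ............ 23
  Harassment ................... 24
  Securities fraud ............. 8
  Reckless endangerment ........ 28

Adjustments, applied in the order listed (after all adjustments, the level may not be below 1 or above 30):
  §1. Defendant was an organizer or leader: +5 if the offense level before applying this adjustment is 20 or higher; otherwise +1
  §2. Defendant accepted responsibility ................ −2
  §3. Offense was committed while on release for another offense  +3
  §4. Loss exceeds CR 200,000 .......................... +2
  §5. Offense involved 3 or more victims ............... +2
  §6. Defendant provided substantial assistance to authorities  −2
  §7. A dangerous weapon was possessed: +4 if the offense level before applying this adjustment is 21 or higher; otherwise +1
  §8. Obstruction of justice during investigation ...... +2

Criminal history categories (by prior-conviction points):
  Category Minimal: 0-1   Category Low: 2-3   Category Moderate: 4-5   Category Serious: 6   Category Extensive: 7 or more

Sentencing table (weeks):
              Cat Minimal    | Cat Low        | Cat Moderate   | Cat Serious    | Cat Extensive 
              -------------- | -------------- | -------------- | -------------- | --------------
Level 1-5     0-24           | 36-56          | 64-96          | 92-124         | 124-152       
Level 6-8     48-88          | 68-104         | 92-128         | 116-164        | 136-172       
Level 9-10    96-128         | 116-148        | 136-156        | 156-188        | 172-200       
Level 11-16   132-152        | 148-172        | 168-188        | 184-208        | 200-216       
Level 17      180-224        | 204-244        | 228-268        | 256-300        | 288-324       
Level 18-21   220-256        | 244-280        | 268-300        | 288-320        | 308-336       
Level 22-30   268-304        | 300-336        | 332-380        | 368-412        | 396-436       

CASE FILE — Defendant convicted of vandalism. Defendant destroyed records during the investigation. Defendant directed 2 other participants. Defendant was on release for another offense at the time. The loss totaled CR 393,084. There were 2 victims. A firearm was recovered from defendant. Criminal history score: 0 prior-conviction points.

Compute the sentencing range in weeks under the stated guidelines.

Base offense level for vandalism: 12.
§1 applies (level before this adjustment is 12 < 20, so +1): 12 + 1 = 13.
§3 applies: 13 + 3 = 16.
§4 applies: 16 + 2 = 18.
§5 does not apply.
§6 does not apply.
§7 applies (level before this adjustment is 18 < 21, so +1): 18 + 1 = 19.
§8 applies: 19 + 2 = 21.
Final offense level: 21.
Criminal history: 0 prior points → Category Minimal (0-1).
Level 21 falls in the 18-21 band.
Grid: Level 18-21 × Category Minimal = 220-256 weeks.

220-256 weeks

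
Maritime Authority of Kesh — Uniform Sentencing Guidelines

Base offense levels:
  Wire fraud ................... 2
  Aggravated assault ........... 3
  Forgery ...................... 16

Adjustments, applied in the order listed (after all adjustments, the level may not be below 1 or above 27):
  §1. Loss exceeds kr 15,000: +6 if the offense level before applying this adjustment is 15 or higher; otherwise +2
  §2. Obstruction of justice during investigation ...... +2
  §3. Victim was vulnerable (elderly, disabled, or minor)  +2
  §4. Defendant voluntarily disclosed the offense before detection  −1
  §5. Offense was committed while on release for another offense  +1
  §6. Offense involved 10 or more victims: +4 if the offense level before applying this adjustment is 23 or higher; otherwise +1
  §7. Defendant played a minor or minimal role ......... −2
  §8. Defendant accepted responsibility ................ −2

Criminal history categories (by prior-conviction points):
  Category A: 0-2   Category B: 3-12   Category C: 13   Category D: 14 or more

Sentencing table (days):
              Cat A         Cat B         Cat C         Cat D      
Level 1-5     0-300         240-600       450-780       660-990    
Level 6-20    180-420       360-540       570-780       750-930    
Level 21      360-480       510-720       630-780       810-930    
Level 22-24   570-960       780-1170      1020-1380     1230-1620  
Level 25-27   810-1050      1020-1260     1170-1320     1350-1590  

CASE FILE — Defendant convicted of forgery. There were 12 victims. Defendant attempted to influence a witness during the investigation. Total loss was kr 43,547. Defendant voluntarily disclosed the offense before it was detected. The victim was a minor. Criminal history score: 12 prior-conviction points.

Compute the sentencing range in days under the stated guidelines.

Base offense level for forgery: 16.
§1 applies (level before this adjustment is 16 ≥ 15, so +6): 16 + 6 = 22.
§2 applies: 22 + 2 = 24.
§3 applies: 24 + 2 = 26.
§4 applies: 26 − 1 = 25.
§6 applies (level before this adjustment is 25 ≥ 23, so +4): 25 + 4 = 29.
Level 29 exceeds the maximum of 27; capped at 27.
Final offense level: 27.
Criminal history: 12 prior points → Category B (3-12).
Level 27 falls in the 25-27 band.
Grid: Level 25-27 × Category B = 1020-1260 days.

1020-1260 days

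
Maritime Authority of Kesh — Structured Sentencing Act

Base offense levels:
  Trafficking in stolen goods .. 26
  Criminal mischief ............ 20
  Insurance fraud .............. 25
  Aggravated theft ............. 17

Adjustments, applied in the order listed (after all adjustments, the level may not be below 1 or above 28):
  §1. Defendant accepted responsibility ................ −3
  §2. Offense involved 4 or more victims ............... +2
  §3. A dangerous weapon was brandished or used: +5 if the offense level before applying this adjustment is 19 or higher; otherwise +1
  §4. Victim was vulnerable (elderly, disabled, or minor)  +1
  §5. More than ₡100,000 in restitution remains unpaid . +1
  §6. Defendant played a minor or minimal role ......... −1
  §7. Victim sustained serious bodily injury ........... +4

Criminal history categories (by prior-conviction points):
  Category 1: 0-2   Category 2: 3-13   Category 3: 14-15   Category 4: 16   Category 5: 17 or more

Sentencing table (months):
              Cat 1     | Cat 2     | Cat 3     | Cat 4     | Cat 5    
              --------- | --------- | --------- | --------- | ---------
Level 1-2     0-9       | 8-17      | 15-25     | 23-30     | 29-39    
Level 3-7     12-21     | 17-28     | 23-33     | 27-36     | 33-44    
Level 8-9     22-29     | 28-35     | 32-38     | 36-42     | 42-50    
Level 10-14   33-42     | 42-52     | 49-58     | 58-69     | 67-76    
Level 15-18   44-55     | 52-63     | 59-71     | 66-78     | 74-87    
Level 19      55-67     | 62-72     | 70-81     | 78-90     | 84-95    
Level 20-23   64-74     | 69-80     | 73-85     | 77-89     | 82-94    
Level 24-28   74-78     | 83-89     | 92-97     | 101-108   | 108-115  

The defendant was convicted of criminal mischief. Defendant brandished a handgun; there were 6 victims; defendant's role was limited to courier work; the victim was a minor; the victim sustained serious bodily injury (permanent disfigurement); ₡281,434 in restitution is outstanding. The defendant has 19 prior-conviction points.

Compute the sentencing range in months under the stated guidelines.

Base offense level for criminal mischief: 20.
§2 applies: 20 + 2 = 22.
§3 applies (level before this adjustment is 22 ≥ 19, so +5): 22 + 5 = 27.
§4 applies: 27 + 1 = 28.
§5 applies: 28 + 1 = 29.
§6 applies: 29 − 1 = 28.
§7 applies: 28 + 4 = 32.
Level 32 exceeds the maximum of 28; capped at 28.
Final offense level: 28.
Criminal history: 19 prior points → Category 5 (17+).
Level 28 falls in the 24-28 band.
Grid: Level 24-28 × Category 5 = 108-115 months.

108-115 months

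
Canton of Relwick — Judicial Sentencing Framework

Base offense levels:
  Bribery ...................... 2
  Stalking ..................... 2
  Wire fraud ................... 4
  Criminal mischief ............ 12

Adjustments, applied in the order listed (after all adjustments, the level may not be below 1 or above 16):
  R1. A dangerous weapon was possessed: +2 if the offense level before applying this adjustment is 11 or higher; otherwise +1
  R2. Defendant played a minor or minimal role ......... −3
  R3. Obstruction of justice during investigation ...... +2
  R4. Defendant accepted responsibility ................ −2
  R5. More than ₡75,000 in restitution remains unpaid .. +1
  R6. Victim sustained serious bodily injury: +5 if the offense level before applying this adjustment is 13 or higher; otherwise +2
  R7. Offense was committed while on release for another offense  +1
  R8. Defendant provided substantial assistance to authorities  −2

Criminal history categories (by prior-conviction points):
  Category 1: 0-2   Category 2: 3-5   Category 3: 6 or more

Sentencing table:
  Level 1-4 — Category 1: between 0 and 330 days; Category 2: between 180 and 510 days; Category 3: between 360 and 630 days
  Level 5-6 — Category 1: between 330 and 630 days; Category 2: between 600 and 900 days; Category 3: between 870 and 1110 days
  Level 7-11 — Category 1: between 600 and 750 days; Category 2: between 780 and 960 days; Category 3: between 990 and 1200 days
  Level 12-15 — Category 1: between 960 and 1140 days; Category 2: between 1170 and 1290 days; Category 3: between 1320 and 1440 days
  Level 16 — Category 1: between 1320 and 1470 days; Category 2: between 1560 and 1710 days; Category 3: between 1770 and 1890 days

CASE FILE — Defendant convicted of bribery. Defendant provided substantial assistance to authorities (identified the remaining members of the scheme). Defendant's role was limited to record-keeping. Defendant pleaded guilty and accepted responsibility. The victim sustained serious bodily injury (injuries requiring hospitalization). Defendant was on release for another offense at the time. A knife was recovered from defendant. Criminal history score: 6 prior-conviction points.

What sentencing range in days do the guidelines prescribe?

Base offense level for bribery: 2.
R1 applies (level before this adjustment is 2 < 11, so +1): 2 + 1 = 3.
R2 applies: 3 − 3 = 0.
R4 applies: 0 − 2 = -2.
R6 applies (level before this adjustment is -2 < 13, so +2): -2 + 2 = 0.
R7 applies: 0 + 1 = 1.
R8 applies: 1 − 2 = -1.
Level -1 is below the minimum of 1; floored at 1.
Final offense level: 1.
Criminal history: 6 prior points → Category 3 (6+).
Level 1 falls in the 1-4 band.
Grid: Level 1-4 × Category 3 = 360-630 days.

360-630 days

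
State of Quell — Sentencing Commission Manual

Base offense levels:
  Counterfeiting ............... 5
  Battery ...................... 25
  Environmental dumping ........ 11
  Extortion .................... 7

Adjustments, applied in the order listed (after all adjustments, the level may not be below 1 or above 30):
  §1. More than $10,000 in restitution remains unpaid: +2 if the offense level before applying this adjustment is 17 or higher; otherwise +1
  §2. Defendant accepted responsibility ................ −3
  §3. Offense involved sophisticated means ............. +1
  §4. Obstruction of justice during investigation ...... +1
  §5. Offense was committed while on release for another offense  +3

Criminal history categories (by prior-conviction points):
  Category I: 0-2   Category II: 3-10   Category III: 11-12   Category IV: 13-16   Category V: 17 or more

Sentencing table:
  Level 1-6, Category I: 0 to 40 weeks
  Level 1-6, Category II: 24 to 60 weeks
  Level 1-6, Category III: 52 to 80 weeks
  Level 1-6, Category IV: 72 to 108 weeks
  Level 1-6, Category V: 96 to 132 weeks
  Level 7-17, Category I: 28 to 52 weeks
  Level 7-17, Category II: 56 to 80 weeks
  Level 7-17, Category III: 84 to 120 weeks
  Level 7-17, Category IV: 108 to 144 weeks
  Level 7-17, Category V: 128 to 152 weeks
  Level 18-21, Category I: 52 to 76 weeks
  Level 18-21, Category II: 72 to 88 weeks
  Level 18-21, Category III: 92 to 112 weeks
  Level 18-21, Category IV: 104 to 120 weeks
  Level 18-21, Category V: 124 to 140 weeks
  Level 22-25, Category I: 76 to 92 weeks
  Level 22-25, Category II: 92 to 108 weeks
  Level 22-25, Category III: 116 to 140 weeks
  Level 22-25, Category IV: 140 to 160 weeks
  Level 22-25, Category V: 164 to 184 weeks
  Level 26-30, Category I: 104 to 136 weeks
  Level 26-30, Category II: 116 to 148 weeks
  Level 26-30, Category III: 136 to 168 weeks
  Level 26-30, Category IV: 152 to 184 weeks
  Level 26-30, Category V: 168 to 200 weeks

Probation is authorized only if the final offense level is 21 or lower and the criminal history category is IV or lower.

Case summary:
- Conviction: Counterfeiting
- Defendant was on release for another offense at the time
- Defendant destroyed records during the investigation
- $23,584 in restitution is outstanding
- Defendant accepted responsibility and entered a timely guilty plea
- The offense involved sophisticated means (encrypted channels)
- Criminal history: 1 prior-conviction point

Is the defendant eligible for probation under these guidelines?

Base offense level for counterfeiting: 5.
§1 applies (level before this adjustment is 5 < 17, so +1): 5 + 1 = 6.
§2 applies: 6 − 3 = 3.
§3 applies: 3 + 1 = 4.
§4 applies: 4 + 1 = 5.
§5 applies: 5 + 3 = 8.
Final offense level: 8.
Criminal history: 1 prior point → Category I (0-2).
Level 8 falls in the 7-17 band.
Grid: Level 7-17 × Category I = 28-52 weeks.
Probation check: level 8 ≤ 21 and category I ≤ IV → eligible.

Yes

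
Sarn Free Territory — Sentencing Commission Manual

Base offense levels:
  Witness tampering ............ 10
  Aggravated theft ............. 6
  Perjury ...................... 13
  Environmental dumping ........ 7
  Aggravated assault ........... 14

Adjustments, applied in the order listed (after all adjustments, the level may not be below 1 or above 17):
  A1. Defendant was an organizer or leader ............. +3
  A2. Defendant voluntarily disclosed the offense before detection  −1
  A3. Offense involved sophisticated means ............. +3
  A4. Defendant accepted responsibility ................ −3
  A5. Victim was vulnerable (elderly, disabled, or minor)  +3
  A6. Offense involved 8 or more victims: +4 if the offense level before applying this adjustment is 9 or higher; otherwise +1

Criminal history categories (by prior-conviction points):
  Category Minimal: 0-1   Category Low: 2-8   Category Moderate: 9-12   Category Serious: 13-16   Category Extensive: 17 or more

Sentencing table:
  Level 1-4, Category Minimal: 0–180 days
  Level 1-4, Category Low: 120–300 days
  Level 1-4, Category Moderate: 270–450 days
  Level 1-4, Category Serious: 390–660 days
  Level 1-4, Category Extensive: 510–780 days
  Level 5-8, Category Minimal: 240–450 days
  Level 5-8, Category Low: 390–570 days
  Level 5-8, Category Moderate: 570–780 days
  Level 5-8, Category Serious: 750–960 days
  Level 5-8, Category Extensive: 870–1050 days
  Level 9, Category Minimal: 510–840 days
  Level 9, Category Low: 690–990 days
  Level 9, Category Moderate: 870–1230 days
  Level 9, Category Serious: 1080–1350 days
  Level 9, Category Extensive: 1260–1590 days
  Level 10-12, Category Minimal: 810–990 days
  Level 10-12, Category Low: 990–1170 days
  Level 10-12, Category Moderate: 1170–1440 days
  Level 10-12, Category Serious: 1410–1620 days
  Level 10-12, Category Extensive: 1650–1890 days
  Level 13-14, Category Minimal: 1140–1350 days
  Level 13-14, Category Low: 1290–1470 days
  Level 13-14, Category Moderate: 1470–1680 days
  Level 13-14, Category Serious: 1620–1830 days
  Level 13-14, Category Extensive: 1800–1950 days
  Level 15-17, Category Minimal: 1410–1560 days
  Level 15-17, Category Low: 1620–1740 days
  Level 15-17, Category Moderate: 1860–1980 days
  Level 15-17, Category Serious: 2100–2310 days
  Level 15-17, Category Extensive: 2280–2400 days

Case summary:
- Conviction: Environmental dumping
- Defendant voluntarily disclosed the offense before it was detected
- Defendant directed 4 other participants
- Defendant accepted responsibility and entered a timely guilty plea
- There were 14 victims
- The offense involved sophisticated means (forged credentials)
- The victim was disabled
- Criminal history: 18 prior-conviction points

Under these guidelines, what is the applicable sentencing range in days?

Base offense level for environmental dumping: 7.
A1 applies: 7 + 3 = 10.
A2 applies: 10 − 1 = 9.
A3 applies: 9 + 3 = 12.
A4 applies: 12 − 3 = 9.
A5 applies: 9 + 3 = 12.
A6 applies (level before this adjustment is 12 ≥ 9, so +4): 12 + 4 = 16.
Final offense level: 16.
Criminal history: 18 prior points → Category Extensive (17+).
Level 16 falls in the 15-17 band.
Grid: Level 15-17 × Category Extensive = 2280-2400 days.

2280-2400 days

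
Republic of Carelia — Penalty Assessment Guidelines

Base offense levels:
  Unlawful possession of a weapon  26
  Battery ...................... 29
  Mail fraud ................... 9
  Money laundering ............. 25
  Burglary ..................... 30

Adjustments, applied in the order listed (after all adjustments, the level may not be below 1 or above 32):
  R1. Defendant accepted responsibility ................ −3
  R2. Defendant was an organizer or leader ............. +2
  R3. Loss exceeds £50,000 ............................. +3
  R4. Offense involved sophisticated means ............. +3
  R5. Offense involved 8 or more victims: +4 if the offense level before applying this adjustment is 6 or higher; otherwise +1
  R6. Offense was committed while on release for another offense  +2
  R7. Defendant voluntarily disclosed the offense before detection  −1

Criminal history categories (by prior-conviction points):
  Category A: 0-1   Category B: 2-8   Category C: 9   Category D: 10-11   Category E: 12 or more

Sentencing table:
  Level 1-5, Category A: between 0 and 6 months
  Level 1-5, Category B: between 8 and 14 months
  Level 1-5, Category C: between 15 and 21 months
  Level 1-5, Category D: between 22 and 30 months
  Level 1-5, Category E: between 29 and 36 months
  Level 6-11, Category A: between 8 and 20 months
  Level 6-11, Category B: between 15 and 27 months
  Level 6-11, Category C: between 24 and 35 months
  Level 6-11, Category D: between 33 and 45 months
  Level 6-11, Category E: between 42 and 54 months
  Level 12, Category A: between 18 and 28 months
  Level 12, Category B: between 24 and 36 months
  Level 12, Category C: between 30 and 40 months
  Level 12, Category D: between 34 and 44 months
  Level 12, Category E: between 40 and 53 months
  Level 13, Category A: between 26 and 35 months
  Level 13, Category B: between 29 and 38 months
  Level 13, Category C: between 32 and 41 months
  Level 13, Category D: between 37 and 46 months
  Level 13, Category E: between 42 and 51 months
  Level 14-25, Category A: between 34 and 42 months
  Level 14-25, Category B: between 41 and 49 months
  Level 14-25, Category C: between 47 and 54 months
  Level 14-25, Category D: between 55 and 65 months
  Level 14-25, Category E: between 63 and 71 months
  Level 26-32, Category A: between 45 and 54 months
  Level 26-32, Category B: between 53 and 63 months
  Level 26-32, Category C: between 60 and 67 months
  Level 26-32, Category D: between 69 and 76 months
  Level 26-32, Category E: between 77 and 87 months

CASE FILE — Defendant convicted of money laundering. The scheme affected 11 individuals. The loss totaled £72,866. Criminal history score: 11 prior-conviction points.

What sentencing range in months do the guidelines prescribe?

69-76 months

Base offense level for money laundering: 25.
R1 does not apply.
R3 applies: 25 + 3 = 28.
R4 does not apply.
R5 applies (level before this adjustment is 28 ≥ 6, so +4): 28 + 4 = 32.
R7 does not apply.
Final offense level: 32.
Criminal history: 11 prior points → Category D (10-11).
Level 32 falls in the 26-32 band.
Grid: Level 26-32 × Category D = 69-76 months.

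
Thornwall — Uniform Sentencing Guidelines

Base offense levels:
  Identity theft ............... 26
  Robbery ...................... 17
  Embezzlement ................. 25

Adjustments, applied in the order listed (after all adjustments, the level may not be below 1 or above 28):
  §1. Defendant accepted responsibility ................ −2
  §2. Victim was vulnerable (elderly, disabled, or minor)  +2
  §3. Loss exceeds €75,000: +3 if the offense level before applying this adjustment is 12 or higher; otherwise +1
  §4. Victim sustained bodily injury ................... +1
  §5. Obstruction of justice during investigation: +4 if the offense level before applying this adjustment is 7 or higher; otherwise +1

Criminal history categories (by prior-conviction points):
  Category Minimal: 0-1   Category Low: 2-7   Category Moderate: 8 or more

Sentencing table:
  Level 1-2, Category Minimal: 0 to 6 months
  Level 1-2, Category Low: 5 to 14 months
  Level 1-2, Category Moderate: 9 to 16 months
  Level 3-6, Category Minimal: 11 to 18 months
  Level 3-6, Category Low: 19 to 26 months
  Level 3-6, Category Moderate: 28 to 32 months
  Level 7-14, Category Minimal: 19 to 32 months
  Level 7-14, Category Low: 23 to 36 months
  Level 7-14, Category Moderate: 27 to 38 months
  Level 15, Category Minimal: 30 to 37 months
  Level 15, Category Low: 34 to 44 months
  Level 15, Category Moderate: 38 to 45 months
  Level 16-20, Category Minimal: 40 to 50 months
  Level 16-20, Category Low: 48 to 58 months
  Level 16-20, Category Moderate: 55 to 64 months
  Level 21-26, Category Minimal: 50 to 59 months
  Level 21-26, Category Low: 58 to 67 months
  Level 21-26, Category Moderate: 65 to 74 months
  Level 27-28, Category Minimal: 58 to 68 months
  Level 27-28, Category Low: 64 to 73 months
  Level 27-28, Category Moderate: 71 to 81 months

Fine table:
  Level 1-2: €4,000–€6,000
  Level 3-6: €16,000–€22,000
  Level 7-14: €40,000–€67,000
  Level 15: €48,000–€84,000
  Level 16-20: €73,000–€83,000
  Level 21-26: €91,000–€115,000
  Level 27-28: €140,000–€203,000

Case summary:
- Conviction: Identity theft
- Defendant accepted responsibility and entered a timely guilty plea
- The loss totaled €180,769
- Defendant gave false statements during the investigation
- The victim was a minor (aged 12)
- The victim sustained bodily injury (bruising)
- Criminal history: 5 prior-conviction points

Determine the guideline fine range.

Base offense level for identity theft: 26.
§1 applies: 26 − 2 = 24.
§2 applies: 24 + 2 = 26.
§3 applies (level before this adjustment is 26 ≥ 12, so +3): 26 + 3 = 29.
§4 applies: 29 + 1 = 30.
§5 applies (level before this adjustment is 30 ≥ 7, so +4): 30 + 4 = 34.
Level 34 exceeds the maximum of 28; capped at 28.
Final offense level: 28.
Level 28 falls in the 27-28 band.
Fine table: Level 27-28 → €140,000–€203,000.

€140,000–€203,000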